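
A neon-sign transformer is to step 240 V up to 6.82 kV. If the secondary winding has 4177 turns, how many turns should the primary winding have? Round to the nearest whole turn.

N_p = 147 turns

N_p/N_s = V_p/V_s, so N_p = 4177 × 240/6820 = 147.0 ≈ 147 turns.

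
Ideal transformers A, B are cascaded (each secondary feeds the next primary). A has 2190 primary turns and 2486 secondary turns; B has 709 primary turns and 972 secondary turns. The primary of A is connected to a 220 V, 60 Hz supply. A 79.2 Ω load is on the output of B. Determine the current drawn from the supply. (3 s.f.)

I_supply ≈ 6.73 A

Secondary of A: V = 220.00 × 2486/2190 = 249.74 V.
Secondary of B: V = 249.74 × 972/709 = 342.37 V.
I_load = 342.37/79.2 = 4.3229 A, so P_out = 342.37 × 4.3229 = 1480.0 W.
All ideal ⇒ P_in = P_out, so I_supply = 1480.0/220 = 6.73 A.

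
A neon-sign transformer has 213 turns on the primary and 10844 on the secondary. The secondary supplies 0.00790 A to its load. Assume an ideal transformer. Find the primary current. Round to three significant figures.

I_p ≈ 0.402 A

For an ideal transformer I_p/I_s = N_s/N_p, so I_p = 0.00790 × 10844/213 = 0.402 A.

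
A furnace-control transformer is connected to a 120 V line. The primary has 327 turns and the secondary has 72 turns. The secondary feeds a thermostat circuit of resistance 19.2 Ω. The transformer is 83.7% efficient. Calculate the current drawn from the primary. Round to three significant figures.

V_s = 120 × 72/327 = 26.422 V.
I_s = V_s/R = 26.422/19.2 = 1.3761 A.
P_out = V_s I_s = 26.422 × 1.3761 = 36.361 W.
P_in = P_out/η = 36.361/0.837 = 43.442 W.
I_p = P_in/V_p = 43.442/120 = 0.362 A.

I_p ≈ 0.362 A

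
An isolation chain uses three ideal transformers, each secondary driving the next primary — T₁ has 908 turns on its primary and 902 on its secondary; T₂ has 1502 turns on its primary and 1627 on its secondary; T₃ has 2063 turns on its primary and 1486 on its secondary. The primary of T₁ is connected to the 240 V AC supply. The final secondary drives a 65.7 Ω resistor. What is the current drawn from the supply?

After T₁: V = 240.00 × 902/908 = 238.41 V.
After T₂: V = 238.41 × 1627/1502 = 258.26 V.
After T₃: V = 258.26 × 1486/2063 = 186.02 V.
I_load = 186.02/65.7 = 2.8314 A, so P_out = 186.02 × 2.8314 = 526.71 W.
All ideal ⇒ P_in = P_out, so I_supply = 526.71/240 = 2.19 A.

I_supply ≈ 2.19 A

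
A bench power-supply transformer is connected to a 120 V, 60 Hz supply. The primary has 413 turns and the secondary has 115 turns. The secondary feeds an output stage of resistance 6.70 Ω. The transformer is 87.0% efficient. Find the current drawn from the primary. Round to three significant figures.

V_s = 120 × 115/413 = 33.414 V.
I_s = V_s/R = 33.414/6.70 = 4.9872 A.
P_out = V_s I_s = 33.414 × 4.9872 = 166.64 W.
P_in = P_out/η = 166.64/0.870 = 191.54 W.
I_p = P_in/V_p = 191.54/120 = 1.60 A.

I_p ≈ 1.60 A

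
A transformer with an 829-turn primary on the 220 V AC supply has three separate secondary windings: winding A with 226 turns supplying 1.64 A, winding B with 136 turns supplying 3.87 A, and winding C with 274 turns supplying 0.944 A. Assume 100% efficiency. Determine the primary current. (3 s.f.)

I_p ≈ 1.39 A

V_A = 220 × 226/829 = 59.976 V; V_B = 220 × 136/829 = 36.092 V; V_C = 220 × 274/829 = 72.714 V.
P_out = V_A I_A + V_B I_B + V_C I_C = 59.976×1.64 + 36.092×3.87 + 72.714×0.944 = 98.360 + 139.67 + 68.642 = 306.68 W.
Ideal ⇒ P_in = P_out, so I_p = P_out/V_p = 306.68/220 = 1.39 A.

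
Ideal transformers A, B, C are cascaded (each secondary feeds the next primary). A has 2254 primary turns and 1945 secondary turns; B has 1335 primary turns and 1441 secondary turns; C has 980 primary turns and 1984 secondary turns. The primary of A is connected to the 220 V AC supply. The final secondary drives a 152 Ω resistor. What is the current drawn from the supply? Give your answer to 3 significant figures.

I_supply ≈ 5.15 A

Secondary of A: V = 220.00 × 1945/2254 = 189.84 V.
Secondary of B: V = 189.84 × 1441/1335 = 204.91 V.
Secondary of C: V = 204.91 × 1984/980 = 414.85 V.
I_load = 414.85/152 = 2.7292 A, so P_out = 414.85 × 2.7292 = 1132.2 W.
All ideal ⇒ P_in = P_out, so I_supply = 1132.2/220 = 5.15 A.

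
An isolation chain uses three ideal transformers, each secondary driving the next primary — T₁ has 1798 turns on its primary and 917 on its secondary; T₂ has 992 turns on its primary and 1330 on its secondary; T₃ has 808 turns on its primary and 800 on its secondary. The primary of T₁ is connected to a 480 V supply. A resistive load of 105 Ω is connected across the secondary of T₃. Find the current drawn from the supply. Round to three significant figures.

Secondary of T₁: V = 480.00 × 917/1798 = 244.81 V.
Secondary of T₂: V = 244.81 × 1330/992 = 328.22 V.
Secondary of T₃: V = 328.22 × 800/808 = 324.97 V.
I_load = 324.97/105 = 3.0949 A, so P_out = 324.97 × 3.0949 = 1005.7 W.
All ideal ⇒ P_in = P_out, so I_supply = 1005.7/480 = 2.10 A.

I_supply ≈ 2.10 A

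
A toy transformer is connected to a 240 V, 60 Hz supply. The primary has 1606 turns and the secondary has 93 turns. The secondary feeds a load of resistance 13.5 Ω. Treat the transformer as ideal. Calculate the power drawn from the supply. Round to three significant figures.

P ≈ 14.3 W

V_s = V_p × N_s/N_p = 240 × 93/1606 = 13.898 V.
I_s = V_s/R = 13.898/13.5 = 1.0295 A.
I_p = I_s × N_s/N_p = 1.0295 × 93/1606 = 0.059615 A.
P = V_p I_p = 240 × 0.059615 = 14.3 W.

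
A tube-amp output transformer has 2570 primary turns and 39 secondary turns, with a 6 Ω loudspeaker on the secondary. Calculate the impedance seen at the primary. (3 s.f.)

Z_p = (N_p/N_s)² × Z_s = (2570/39)² × 6 = 26100 Ω.

Z_p ≈ 26100 Ω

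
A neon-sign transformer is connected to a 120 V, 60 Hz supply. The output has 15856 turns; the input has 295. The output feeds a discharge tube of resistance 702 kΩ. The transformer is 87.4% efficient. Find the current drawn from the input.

V_out = 120 × 15856/295 = 6449.9 V.
I_out = V_out/R = 6449.9/702000 = 0.0091879 A.
P_out = V_out I_out = 6449.9 × 0.0091879 = 59.261 W.
P_in = P_out/η = 59.261/0.874 = 67.804 W.
I_in = P_in/V_in = 67.804/120 = 0.565 A.

I_in ≈ 0.565 A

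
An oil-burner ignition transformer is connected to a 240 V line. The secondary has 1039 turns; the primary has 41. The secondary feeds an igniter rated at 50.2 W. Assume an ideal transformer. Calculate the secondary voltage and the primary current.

V_s ≈ 6080 V, I_p ≈ 0.209 A

V_s = V_p × N_s/N_p = 240 × 1039/41 = 6082.0 V.
I_s = P/V_s = 50.2/6082.0 = 0.0082539 A.
I_p = I_s × N_s/N_p = 0.0082539 × 1039/41 = 0.209 A.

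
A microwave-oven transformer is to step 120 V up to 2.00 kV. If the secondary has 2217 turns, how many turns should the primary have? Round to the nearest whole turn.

N_p/N_s = V_p/V_s, so N_p = 2217 × 120/2000 = 133.0 ≈ 133 turns.

N_p = 133 turns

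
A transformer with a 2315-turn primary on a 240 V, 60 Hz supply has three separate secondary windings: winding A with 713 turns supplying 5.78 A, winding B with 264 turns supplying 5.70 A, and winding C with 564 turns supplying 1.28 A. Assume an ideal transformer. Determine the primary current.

V_A = 240 × 713/2315 = 73.918 V; V_B = 240 × 264/2315 = 27.369 V; V_C = 240 × 564/2315 = 58.471 V.
P_out = V_A I_A + V_B I_B + V_C I_C = 73.918×5.78 + 27.369×5.70 + 58.471×1.28 = 427.25 + 156.01 + 74.843 = 658.09 W.
Ideal ⇒ P_in = P_out, so I_p = P_out/V_p = 658.09/240 = 2.74 A.

I_p ≈ 2.74 A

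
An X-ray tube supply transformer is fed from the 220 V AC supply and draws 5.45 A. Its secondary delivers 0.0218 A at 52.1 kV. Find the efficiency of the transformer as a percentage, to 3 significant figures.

P_in = 220 × 5.45 = 1199.00 W.
P_out = 52100 × 0.0218 = 1135.78 W.
η = P_out/P_in = 1135.78/1199.00 = 0.947.

η ≈ 94.7%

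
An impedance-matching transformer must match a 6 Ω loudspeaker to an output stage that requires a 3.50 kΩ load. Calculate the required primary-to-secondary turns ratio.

N_p/N_s ≈ 24.2

Z_p/Z_s = (N_p/N_s)², so N_p/N_s = √(3500/6) = √583 = 24.2.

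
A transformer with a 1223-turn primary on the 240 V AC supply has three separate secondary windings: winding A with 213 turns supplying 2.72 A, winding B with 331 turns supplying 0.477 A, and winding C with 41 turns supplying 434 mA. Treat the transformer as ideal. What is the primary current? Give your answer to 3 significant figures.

V_A = 240 × 213/1223 = 41.799 V; V_B = 240 × 331/1223 = 64.955 V; V_C = 240 × 41/1223 = 8.0458 V.
P_out = V_A I_A + V_B I_B + V_C I_C = 41.799×2.72 + 64.955×0.477 + 8.0458×0.434 = 113.69 + 30.984 + 3.4919 = 148.17 W.
Ideal ⇒ P_in = P_out, so I_p = P_out/V_p = 148.17/240 = 0.617 A.

I_p ≈ 0.617 A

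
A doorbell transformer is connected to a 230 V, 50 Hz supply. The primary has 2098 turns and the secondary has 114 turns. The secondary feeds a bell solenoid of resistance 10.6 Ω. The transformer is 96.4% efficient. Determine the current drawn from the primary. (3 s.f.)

I_p ≈ 0.0665 A

V_s = 230 × 114/2098 = 12.498 V.
I_s = V_s/R = 12.498/10.6 = 1.1790 A.
P_out = V_s I_s = 12.498 × 1.1790 = 14.735 W.
P_in = P_out/η = 14.735/0.964 = 15.285 W.
I_p = P_in/V_p = 15.285/230 = 0.0665 A.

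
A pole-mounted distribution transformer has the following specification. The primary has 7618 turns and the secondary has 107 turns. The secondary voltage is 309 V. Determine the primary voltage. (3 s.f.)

V_p/V_s = N_p/N_s, so V_p = 309 × 7618/107 = 22000 V.

V_p ≈ 22000 V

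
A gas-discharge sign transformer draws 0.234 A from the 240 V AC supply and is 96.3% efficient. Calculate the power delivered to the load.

P_out ≈ 54.1 W

P_in = V_p I_p = 240 × 0.234 = 56.160 W.
P_out = η P_in = 0.963 × 56.160 = 54.1 W.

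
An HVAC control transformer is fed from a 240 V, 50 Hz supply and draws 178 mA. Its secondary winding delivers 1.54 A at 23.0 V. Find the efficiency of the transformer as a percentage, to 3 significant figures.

P_in = 240 × 0.178 = 42.7200 W.
P_out = 23.0 × 1.54 = 35.4200 W.
η = P_out/P_in = 35.4200/42.7200 = 0.829.

η ≈ 82.9%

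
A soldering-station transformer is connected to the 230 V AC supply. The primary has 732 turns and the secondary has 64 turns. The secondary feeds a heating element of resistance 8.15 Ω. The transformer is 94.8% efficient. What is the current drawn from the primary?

I_p ≈ 0.228 A

V_s = 230 × 64/732 = 20.109 V.
I_s = V_s/R = 20.109/8.15 = 2.4674 A.
P_out = V_s I_s = 20.109 × 2.4674 = 49.618 W.
P_in = P_out/η = 49.618/0.948 = 52.339 W.
I_p = P_in/V_p = 52.339/230 = 0.228 A.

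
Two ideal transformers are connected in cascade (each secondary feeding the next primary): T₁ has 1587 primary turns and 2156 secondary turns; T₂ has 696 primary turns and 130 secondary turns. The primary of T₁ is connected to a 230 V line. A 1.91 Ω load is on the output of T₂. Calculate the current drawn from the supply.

Secondary of T₁: V = 230.00 × 2156/1587 = 312.46 V.
Secondary of T₂: V = 312.46 × 130/696 = 58.362 V.
I_load = 58.362/1.91 = 30.556 A, so P_out = 58.362 × 30.556 = 1783.3 W.
All ideal ⇒ P_in = P_out, so I_supply = 1783.3/230 = 7.75 A.

I_supply ≈ 7.75 A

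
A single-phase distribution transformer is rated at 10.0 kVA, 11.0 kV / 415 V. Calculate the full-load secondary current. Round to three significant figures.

I_s = S/V_s = 10000/415 = 24.1 A.

I_s ≈ 24.1 A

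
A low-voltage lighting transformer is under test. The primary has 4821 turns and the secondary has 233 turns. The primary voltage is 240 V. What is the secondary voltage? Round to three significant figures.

V_s ≈ 11.6 V

V_s/V_p = N_s/N_p, so V_s = 240 × 233/4821 = 11.6 V.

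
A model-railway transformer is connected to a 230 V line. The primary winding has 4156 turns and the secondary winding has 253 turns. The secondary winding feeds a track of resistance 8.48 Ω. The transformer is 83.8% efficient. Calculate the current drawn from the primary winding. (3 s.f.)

V_s = 230 × 253/4156 = 14.001 V.
I_s = V_s/R = 14.001/8.48 = 1.6511 A.
P_out = V_s I_s = 14.001 × 1.6511 = 23.118 W.
P_in = P_out/η = 23.118/0.838 = 27.587 W.
I_p = P_in/V_p = 27.587/230 = 0.120 A.

I_p ≈ 0.120 A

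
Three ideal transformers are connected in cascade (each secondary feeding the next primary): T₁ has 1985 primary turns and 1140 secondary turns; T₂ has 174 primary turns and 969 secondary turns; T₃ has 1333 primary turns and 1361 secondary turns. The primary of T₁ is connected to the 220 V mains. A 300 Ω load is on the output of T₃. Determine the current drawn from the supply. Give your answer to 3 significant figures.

I_supply ≈ 7.82 A

Secondary of T₁: V = 220.00 × 1140/1985 = 126.35 V.
Secondary of T₂: V = 126.35 × 969/174 = 703.63 V.
Secondary of T₃: V = 703.63 × 1361/1333 = 718.41 V.
I_load = 718.41/300 = 2.3947 A, so P_out = 718.41 × 2.3947 = 1720.4 W.
All ideal ⇒ P_in = P_out, so I_supply = 1720.4/220 = 7.82 A.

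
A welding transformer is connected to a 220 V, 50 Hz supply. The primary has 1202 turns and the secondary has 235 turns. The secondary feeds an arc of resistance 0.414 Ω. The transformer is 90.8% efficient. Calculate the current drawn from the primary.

V_s = 220 × 235/1202 = 43.012 V.
I_s = V_s/R = 43.012/0.414 = 103.89 A.
P_out = V_s I_s = 43.012 × 103.89 = 4468.6 W.
P_in = P_out/η = 4468.6/0.908 = 4921.4 W.
I_p = P_in/V_p = 4921.4/220 = 22.4 A.

I_p ≈ 22.4 A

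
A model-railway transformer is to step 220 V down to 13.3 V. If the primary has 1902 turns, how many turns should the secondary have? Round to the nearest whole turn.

N_s = 115 turns

N_s/N_p = V_s/V_p, so N_s = 1902 × 13.3/220 = 115.0 ≈ 115 turns.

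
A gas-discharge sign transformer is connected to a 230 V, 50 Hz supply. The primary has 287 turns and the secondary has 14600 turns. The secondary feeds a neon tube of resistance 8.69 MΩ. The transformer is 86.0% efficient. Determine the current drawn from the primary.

V_s = 230 × 14600/287 = 11700 V.
I_s = V_s/R = 11700/(8.69×10^6) = 0.0013464 A.
P_out = V_s I_s = 11700 × 0.0013464 = 15.754 W.
P_in = P_out/η = 15.754/0.860 = 18.318 W.
I_p = P_in/V_p = 18.318/230 = 0.0796 A.

I_p ≈ 0.0796 A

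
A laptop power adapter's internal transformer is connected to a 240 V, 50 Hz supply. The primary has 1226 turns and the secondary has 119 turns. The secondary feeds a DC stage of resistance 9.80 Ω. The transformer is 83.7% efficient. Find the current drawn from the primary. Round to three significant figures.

V_s = 240 × 119/1226 = 23.295 V.
I_s = V_s/R = 23.295/9.80 = 2.3771 A.
P_out = V_s I_s = 23.295 × 2.3771 = 55.374 W.
P_in = P_out/η = 55.374/0.837 = 66.158 W.
I_p = P_in/V_p = 66.158/240 = 0.276 A.

I_p ≈ 0.276 A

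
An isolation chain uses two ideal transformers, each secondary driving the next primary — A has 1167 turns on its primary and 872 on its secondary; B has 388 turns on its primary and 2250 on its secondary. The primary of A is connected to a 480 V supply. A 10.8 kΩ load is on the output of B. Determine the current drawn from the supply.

After A: V = 480.00 × 872/1167 = 358.66 V.
After B: V = 358.66 × 2250/388 = 2079.9 V.
I_load = 2079.9/10800 = 0.19258 A, so P_out = 2079.9 × 0.19258 = 400.55 W.
All ideal ⇒ P_in = P_out, so I_supply = 400.55/480 = 0.834 A.

I_supply ≈ 0.834 A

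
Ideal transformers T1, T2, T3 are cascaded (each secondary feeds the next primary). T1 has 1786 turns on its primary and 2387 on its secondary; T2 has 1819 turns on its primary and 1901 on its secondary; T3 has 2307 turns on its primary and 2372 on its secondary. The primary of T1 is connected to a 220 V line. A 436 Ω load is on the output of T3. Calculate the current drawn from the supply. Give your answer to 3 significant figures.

I_supply ≈ 1.04 A

Secondary of T1: V = 220.00 × 2387/1786 = 294.03 V.
Secondary of T2: V = 294.03 × 1901/1819 = 307.29 V.
Secondary of T3: V = 307.29 × 2372/2307 = 315.94 V.
I_load = 315.94/436 = 0.72464 A, so P_out = 315.94 × 0.72464 = 228.95 W.
All ideal ⇒ P_in = P_out, so I_supply = 228.95/220 = 1.04 A.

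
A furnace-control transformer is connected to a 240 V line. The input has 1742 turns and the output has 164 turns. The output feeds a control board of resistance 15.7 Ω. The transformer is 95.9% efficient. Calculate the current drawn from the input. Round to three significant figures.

I_in ≈ 0.141 A

V_out = 240 × 164/1742 = 22.595 V.
I_out = V_out/R = 22.595/15.7 = 1.4392 A.
P_out = V_out I_out = 22.595 × 1.4392 = 32.517 W.
P_in = P_out/η = 32.517/0.959 = 33.907 W.
I_in = P_in/V_in = 33.907/240 = 0.141 A.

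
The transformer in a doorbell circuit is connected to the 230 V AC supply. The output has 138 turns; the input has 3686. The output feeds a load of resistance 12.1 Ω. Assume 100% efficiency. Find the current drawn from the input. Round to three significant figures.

I_in ≈ 0.0266 A

V_out = V_in × N_out/N_in = 230 × 138/3686 = 8.6110 V.
I_out = V_out/R = 8.6110/12.1 = 0.71165 A.
For an ideal transformer I_in N_in = I_out N_out, so I_in = 0.71165 × 138/3686 = 0.0266 A.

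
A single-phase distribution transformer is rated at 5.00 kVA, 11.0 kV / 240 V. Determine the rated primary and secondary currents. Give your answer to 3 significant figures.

I_p = S/V_p = 5000/11000 = 0.455 A.
I_s = S/V_s = 5000/240 = 20.8 A.

I_p ≈ 0.455 A, I_s ≈ 20.8 A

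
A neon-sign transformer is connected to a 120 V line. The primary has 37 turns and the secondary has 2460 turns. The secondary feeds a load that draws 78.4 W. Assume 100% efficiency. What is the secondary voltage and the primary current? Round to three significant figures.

V_s = V_p × N_s/N_p = 120 × 2460/37 = 7978.4 V.
I_s = P/V_s = 78.4/7978.4 = 0.0098266 A.
I_p = I_s × N_s/N_p = 0.0098266 × 2460/37 = 0.653 A.

V_s ≈ 7980 V, I_p ≈ 0.653 A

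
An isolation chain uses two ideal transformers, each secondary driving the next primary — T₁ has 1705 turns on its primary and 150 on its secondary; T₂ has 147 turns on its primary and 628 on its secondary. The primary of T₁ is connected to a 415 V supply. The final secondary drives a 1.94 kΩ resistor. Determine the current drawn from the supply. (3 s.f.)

I_supply ≈ 0.0302 A

Secondary of T₁: V = 415.00 × 150/1705 = 36.510 V.
Secondary of T₂: V = 36.510 × 628/147 = 155.98 V.
I_load = 155.98/1940 = 0.080400 A, so P_out = 155.98 × 0.080400 = 12.540 W.
All ideal ⇒ P_in = P_out, so I_supply = 12.540/415 = 0.0302 A.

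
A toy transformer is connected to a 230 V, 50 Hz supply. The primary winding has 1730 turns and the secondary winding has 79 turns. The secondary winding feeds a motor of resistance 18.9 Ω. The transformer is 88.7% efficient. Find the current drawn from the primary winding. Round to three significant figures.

I_p ≈ 0.0286 A

V_s = 230 × 79/1730 = 10.503 V.
I_s = V_s/R = 10.503/18.9 = 0.55571 A.
P_out = V_s I_s = 10.503 × 0.55571 = 5.8365 W.
P_in = P_out/η = 5.8365/0.887 = 6.5801 W.
I_p = P_in/V_p = 6.5801/230 = 0.0286 A.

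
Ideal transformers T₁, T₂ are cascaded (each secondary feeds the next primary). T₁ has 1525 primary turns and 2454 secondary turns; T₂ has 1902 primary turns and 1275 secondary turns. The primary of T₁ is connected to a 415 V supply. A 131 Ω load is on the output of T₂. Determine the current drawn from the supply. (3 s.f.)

After T₁: V = 415.00 × 2454/1525 = 667.81 V.
After T₂: V = 667.81 × 1275/1902 = 447.66 V.
I_load = 447.66/131 = 3.4173 A, so P_out = 447.66 × 3.4173 = 1529.8 W.
All ideal ⇒ P_in = P_out, so I_supply = 1529.8/415 = 3.69 A.

I_supply ≈ 3.69 A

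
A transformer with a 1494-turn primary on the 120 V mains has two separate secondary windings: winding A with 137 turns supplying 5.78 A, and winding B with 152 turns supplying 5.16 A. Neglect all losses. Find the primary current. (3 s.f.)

V_A = 120 × 137/1494 = 11.004 V; V_B = 120 × 152/1494 = 12.209 V.
P_out = V_A I_A + V_B I_B = 11.004×5.78 + 12.209×5.16 = 63.603 + 62.998 = 126.60 W.
Ideal ⇒ P_in = P_out, so I_p = P_out/V_p = 126.60/120 = 1.06 A.

I_p ≈ 1.06 A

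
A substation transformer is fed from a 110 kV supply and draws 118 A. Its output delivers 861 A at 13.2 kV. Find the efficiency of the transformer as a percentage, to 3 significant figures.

η ≈ 87.6%

P_in = 110000 × 118 = 1.29800×10^7 W.
P_out = 13200 × 861 = 1.13652×10^7 W.
η = P_out/P_in = 1.13652×10^7/(1.29800×10^7) = 0.876.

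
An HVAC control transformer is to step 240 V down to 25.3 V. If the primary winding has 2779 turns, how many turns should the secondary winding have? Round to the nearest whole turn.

N_s/N_p = V_s/V_p, so N_s = 2779 × 25.3/240 = 293.0 ≈ 293 turns.

N_s = 293 turns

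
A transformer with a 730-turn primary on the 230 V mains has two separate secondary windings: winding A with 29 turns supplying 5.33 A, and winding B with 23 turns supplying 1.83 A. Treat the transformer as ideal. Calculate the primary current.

V_A = 230 × 29/730 = 9.1370 V; V_B = 230 × 23/730 = 7.2466 V.
P_out = V_A I_A + V_B I_B = 9.1370×5.33 + 7.2466×1.83 = 48.700 + 13.261 = 61.961 W.
Ideal ⇒ P_in = P_out, so I_p = P_out/V_p = 61.961/230 = 0.269 A.

I_p ≈ 0.269 A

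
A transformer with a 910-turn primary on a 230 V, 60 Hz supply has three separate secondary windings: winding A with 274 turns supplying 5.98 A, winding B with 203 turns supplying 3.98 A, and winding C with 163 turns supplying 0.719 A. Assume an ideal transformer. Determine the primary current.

I_p ≈ 2.82 A

V_A = 230 × 274/910 = 69.253 V; V_B = 230 × 203/910 = 51.308 V; V_C = 230 × 163/910 = 41.198 V.
P_out = V_A I_A + V_B I_B + V_C I_C = 69.253×5.98 + 51.308×3.98 + 41.198×0.719 = 414.13 + 204.20 + 29.621 = 647.96 W.
Ideal ⇒ P_in = P_out, so I_p = P_out/V_p = 647.96/230 = 2.82 A.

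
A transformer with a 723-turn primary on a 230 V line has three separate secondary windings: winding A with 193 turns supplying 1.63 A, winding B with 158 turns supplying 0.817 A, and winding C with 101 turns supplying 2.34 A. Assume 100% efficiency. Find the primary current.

I_p ≈ 0.941 A

V_A = 230 × 193/723 = 61.397 V; V_B = 230 × 158/723 = 50.263 V; V_C = 230 × 101/723 = 32.130 V.
P_out = V_A I_A + V_B I_B + V_C I_C = 61.397×1.63 + 50.263×0.817 + 32.130×2.34 = 100.08 + 41.065 + 75.184 = 216.33 W.
Ideal ⇒ P_in = P_out, so I_p = P_out/V_p = 216.33/230 = 0.941 A.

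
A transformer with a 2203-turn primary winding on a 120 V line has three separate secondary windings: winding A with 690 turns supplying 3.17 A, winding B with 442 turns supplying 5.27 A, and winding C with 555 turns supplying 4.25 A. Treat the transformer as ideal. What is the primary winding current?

V_A = 120 × 690/2203 = 37.585 V; V_B = 120 × 442/2203 = 24.076 V; V_C = 120 × 555/2203 = 30.232 V.
P_out = V_A I_A + V_B I_B + V_C I_C = 37.585×3.17 + 24.076×5.27 + 30.232×4.25 = 119.14 + 126.88 + 128.48 = 374.51 W.
Ideal ⇒ P_in = P_out, so I_p = P_out/V_p = 374.51/120 = 3.12 A.

I_p ≈ 3.12 A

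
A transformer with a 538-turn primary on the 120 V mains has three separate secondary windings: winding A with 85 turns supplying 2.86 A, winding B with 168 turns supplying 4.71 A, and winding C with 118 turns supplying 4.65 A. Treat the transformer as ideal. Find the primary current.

V_A = 120 × 85/538 = 18.959 V; V_B = 120 × 168/538 = 37.472 V; V_C = 120 × 118/538 = 26.320 V.
P_out = V_A I_A + V_B I_B + V_C I_C = 18.959×2.86 + 37.472×4.71 + 26.320×4.65 = 54.223 + 176.49 + 122.39 = 353.10 W.
Ideal ⇒ P_in = P_out, so I_p = P_out/V_p = 353.10/120 = 2.94 A.

I_p ≈ 2.94 A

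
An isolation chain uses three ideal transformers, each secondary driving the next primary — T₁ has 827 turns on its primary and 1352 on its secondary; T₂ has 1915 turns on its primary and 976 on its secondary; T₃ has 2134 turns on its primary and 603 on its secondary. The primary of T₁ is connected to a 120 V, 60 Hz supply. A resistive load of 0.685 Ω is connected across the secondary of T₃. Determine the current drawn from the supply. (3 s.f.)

I_supply ≈ 9.71 A

Secondary of T₁: V = 120.00 × 1352/827 = 196.18 V.
Secondary of T₂: V = 196.18 × 976/1915 = 99.985 V.
Secondary of T₃: V = 99.985 × 603/2134 = 28.252 V.
I_load = 28.252/0.685 = 41.244 A, so P_out = 28.252 × 41.244 = 1165.3 W.
All ideal ⇒ P_in = P_out, so I_supply = 1165.3/120 = 9.71 A.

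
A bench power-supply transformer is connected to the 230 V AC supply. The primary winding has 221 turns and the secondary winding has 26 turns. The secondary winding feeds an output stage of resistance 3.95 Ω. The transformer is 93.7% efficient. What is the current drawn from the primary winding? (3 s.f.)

V_s = 230 × 26/221 = 27.059 V.
I_s = V_s/R = 27.059/3.95 = 6.8503 A.
P_out = V_s I_s = 27.059 × 6.8503 = 185.36 W.
P_in = P_out/η = 185.36/0.937 = 197.82 W.
I_p = P_in/V_p = 197.82/230 = 0.860 A.

I_p ≈ 0.860 A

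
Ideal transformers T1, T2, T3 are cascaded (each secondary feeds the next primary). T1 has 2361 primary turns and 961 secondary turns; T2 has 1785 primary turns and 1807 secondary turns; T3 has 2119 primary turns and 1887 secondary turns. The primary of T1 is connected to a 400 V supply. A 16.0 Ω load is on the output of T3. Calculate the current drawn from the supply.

I_supply ≈ 3.37 A

After T1: V = 400.00 × 961/2361 = 162.81 V.
After T2: V = 162.81 × 1807/1785 = 164.82 V.
After T3: V = 164.82 × 1887/2119 = 146.77 V.
I_load = 146.77/16.0 = 9.1734 A, so P_out = 146.77 × 9.1734 = 1346.4 W.
All ideal ⇒ P_in = P_out, so I_supply = 1346.4/400 = 3.37 A.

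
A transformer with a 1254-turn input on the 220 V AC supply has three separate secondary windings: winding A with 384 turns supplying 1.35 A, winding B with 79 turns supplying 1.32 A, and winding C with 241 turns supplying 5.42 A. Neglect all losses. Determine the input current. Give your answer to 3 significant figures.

V_A = 220 × 384/1254 = 67.368 V; V_B = 220 × 79/1254 = 13.860 V; V_C = 220 × 241/1254 = 42.281 V.
P_out = V_A I_A + V_B I_B + V_C I_C = 67.368×1.35 + 13.860×1.32 + 42.281×5.42 = 90.947 + 18.295 + 229.16 = 338.40 W.
Ideal ⇒ P_in = P_out, so I_in = P_out/V_in = 338.40/220 = 1.54 A.

I_in ≈ 1.54 A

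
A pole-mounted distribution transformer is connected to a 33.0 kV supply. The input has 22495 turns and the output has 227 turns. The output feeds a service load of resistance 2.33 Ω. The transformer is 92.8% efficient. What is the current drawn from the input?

I_in ≈ 1.55 A

V_out = 33000 × 227/22495 = 333.01 V.
I_out = V_out/R = 333.01/2.33 = 142.92 A.
P_out = V_out I_out = 333.01 × 142.92 = 47594 W.
P_in = P_out/η = 47594/0.928 = 51287 W.
I_in = P_in/V_in = 51287/33000 = 1.55 A.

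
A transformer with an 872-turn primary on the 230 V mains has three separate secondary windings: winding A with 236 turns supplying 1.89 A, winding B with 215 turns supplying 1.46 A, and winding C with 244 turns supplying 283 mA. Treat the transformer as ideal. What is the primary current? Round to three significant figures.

I_p ≈ 0.951 A

V_A = 230 × 236/872 = 62.248 V; V_B = 230 × 215/872 = 56.709 V; V_C = 230 × 244/872 = 64.358 V.
P_out = V_A I_A + V_B I_B + V_C I_C = 62.248×1.89 + 56.709×1.46 + 64.358×0.283 = 117.65 + 82.795 + 18.213 = 218.66 W.
Ideal ⇒ P_in = P_out, so I_p = P_out/V_p = 218.66/230 = 0.951 A.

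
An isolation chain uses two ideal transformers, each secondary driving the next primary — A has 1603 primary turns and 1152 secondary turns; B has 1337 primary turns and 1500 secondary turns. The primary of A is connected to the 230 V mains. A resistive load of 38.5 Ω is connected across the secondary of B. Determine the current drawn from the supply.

I_supply ≈ 3.88 A

Secondary of A: V = 230.00 × 1152/1603 = 165.29 V.
Secondary of B: V = 165.29 × 1500/1337 = 185.44 V.
I_load = 185.44/38.5 = 4.8167 A, so P_out = 185.44 × 4.8167 = 893.21 W.
All ideal ⇒ P_in = P_out, so I_supply = 893.21/230 = 3.88 A.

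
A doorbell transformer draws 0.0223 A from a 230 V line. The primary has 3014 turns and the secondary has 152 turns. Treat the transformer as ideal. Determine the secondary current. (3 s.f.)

I_s ≈ 0.442 A

I_s/I_p = N_p/N_s, so I_s = 0.0223 × 3014/152 = 0.442 A.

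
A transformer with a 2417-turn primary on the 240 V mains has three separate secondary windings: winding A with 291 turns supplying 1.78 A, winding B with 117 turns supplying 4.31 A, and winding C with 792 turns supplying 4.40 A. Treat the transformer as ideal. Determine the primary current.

V_A = 240 × 291/2417 = 28.895 V; V_B = 240 × 117/2417 = 11.618 V; V_C = 240 × 792/2417 = 78.643 V.
P_out = V_A I_A + V_B I_B + V_C I_C = 28.895×1.78 + 11.618×4.31 + 78.643×4.40 = 51.434 + 50.072 + 346.03 = 447.53 W.
Ideal ⇒ P_in = P_out, so I_p = P_out/V_p = 447.53/240 = 1.86 A.

I_p ≈ 1.86 A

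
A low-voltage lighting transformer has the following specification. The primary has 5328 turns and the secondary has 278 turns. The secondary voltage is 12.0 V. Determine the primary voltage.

V_p ≈ 230 V

V_p/V_s = N_p/N_s, so V_p = 12.0 × 5328/278 = 230 V.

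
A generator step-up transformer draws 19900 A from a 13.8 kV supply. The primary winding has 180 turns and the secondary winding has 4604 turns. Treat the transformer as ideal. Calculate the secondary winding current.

I_s/I_p = N_p/N_s, so I_s = 19900 × 180/4604 = 778 A.

I_s ≈ 778 A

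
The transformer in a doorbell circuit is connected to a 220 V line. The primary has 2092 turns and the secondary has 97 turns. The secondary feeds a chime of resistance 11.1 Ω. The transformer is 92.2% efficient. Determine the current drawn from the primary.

V_s = 220 × 97/2092 = 10.201 V.
I_s = V_s/R = 10.201/11.1 = 0.91899 A.
P_out = V_s I_s = 10.201 × 0.91899 = 9.3744 W.
P_in = P_out/η = 9.3744/0.922 = 10.167 W.
I_p = P_in/V_p = 10.167/220 = 0.0462 A.

I_p ≈ 0.0462 A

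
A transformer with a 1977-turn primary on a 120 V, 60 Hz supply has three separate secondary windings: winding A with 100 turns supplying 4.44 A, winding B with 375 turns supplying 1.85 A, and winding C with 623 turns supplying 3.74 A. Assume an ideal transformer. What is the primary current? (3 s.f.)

V_A = 120 × 100/1977 = 6.0698 V; V_B = 120 × 375/1977 = 22.762 V; V_C = 120 × 623/1977 = 37.815 V.
P_out = V_A I_A + V_B I_B + V_C I_C = 6.0698×4.44 + 22.762×1.85 + 37.815×3.74 = 26.950 + 42.109 + 141.43 = 210.49 W.
Ideal ⇒ P_in = P_out, so I_p = P_out/V_p = 210.49/120 = 1.75 A.

I_p ≈ 1.75 A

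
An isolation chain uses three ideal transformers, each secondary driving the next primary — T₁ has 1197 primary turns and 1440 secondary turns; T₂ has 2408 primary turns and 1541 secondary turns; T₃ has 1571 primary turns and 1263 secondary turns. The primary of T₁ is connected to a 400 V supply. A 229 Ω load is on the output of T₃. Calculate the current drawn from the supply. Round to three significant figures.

After T₁: V = 400.00 × 1440/1197 = 481.20 V.
After T₂: V = 481.20 × 1541/2408 = 307.95 V.
After T₃: V = 307.95 × 1263/1571 = 247.57 V.
I_load = 247.57/229 = 1.0811 A, so P_out = 247.57 × 1.0811 = 267.65 W.
All ideal ⇒ P_in = P_out, so I_supply = 267.65/400 = 0.669 A.

I_supply ≈ 0.669 A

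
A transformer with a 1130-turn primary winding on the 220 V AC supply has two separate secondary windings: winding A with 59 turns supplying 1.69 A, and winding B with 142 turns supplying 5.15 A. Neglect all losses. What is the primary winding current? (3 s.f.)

V_A = 220 × 59/1130 = 11.487 V; V_B = 220 × 142/1130 = 27.646 V.
P_out = V_A I_A + V_B I_B = 11.487×1.69 + 27.646×5.15 = 19.413 + 142.38 = 161.79 W.
Ideal ⇒ P_in = P_out, so I_p = P_out/V_p = 161.79/220 = 0.735 A.

I_p ≈ 0.735 A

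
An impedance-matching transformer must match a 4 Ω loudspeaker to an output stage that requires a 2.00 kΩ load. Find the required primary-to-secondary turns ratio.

Z_p/Z_s = (N_p/N_s)², so N_p/N_s = √(2000/4) = √500 = 22.4.

N_p/N_s ≈ 22.4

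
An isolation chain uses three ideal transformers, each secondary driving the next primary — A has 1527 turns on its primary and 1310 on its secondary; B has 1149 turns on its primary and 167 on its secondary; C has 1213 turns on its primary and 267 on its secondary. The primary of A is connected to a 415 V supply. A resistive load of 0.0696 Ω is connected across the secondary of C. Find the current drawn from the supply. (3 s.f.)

I_supply ≈ 4.49 A

Secondary of A: V = 415.00 × 1310/1527 = 356.02 V.
Secondary of B: V = 356.02 × 167/1149 = 51.746 V.
Secondary of C: V = 51.746 × 267/1213 = 11.390 V.
I_load = 11.390/0.0696 = 163.65 A, so P_out = 11.390 × 163.65 = 1864.0 W.
All ideal ⇒ P_in = P_out, so I_supply = 1864.0/415 = 4.49 A.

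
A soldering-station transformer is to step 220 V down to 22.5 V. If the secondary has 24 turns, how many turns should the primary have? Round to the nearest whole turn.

N_p/N_s = V_p/V_s, so N_p = 24 × 220/22.5 = 234.7 ≈ 235 turns.

N_p = 235 turns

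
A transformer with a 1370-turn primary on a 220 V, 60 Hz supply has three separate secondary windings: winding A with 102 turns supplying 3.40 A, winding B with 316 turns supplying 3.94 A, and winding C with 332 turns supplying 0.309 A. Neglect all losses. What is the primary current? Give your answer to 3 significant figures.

I_p ≈ 1.24 A

V_A = 220 × 102/1370 = 16.380 V; V_B = 220 × 316/1370 = 50.745 V; V_C = 220 × 332/1370 = 53.314 V.
P_out = V_A I_A + V_B I_B + V_C I_C = 16.380×3.40 + 50.745×3.94 + 53.314×0.309 = 55.691 + 199.93 + 16.474 = 272.10 W.
Ideal ⇒ P_in = P_out, so I_p = P_out/V_p = 272.10/220 = 1.24 A.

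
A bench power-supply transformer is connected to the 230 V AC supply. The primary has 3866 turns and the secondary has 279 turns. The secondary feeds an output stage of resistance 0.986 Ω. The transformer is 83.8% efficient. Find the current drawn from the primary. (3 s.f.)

V_s = 230 × 279/3866 = 16.599 V.
I_s = V_s/R = 16.599/0.986 = 16.834 A.
P_out = V_s I_s = 16.599 × 16.834 = 279.42 W.
P_in = P_out/η = 279.42/0.838 = 333.44 W.
I_p = P_in/V_p = 333.44/230 = 1.45 A.

I_p ≈ 1.45 A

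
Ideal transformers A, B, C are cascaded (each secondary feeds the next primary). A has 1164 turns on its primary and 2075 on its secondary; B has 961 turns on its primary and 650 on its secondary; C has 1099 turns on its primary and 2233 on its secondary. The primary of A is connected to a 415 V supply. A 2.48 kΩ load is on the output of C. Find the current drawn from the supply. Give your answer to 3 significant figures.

I_supply ≈ 1.00 A

Secondary of A: V = 415.00 × 2075/1164 = 739.80 V.
Secondary of B: V = 739.80 × 650/961 = 500.38 V.
Secondary of C: V = 500.38 × 2233/1099 = 1016.7 V.
I_load = 1016.7/2480 = 0.40996 A, so P_out = 1016.7 × 0.40996 = 416.81 W.
All ideal ⇒ P_in = P_out, so I_supply = 416.81/415 = 1.00 A.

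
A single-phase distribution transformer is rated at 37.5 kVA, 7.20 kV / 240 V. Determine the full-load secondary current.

I_s ≈ 156 A

I_s = S/V_s = 37500/240 = 156 A.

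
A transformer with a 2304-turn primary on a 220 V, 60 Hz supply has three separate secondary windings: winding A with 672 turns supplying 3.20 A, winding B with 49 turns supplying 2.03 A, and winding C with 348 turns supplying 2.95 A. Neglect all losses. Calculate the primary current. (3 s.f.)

V_A = 220 × 672/2304 = 64.167 V; V_B = 220 × 49/2304 = 4.6788 V; V_C = 220 × 348/2304 = 33.229 V.
P_out = V_A I_A + V_B I_B + V_C I_C = 64.167×3.20 + 4.6788×2.03 + 33.229×2.95 = 205.33 + 9.4980 + 98.026 = 312.86 W.
Ideal ⇒ P_in = P_out, so I_p = P_out/V_p = 312.86/220 = 1.42 A.

I_p ≈ 1.42 A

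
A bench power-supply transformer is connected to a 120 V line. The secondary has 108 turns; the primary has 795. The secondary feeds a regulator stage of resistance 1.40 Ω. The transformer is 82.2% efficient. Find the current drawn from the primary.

V_s = 120 × 108/795 = 16.302 V.
I_s = V_s/R = 16.302/1.40 = 11.644 A.
P_out = V_s I_s = 16.302 × 11.644 = 189.82 W.
P_in = P_out/η = 189.82/0.822 = 230.93 W.
I_p = P_in/V_p = 230.93/120 = 1.92 A.

I_p ≈ 1.92 A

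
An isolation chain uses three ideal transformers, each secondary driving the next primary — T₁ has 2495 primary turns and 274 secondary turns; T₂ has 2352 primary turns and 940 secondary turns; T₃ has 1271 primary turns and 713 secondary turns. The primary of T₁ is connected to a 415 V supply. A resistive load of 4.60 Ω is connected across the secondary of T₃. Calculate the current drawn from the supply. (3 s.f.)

I_supply ≈ 0.0547 A

Secondary of T₁: V = 415.00 × 274/2495 = 45.575 V.
Secondary of T₂: V = 45.575 × 940/2352 = 18.215 V.
Secondary of T₃: V = 18.215 × 713/1271 = 10.218 V.
I_load = 10.218/4.60 = 2.2213 A, so P_out = 10.218 × 2.2213 = 22.697 W.
All ideal ⇒ P_in = P_out, so I_supply = 22.697/415 = 0.0547 A.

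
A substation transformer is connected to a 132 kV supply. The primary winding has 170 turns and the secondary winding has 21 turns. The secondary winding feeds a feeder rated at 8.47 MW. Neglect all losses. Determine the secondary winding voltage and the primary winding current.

V_s ≈ 16300 V, I_p ≈ 64.2 A

V_s = V_p × N_s/N_p = 132000 × 21/170 = 16306 V.
I_s = P/V_s = 8.47×10^6/16306 = 519.44 A.
I_p = I_s × N_s/N_p = 519.44 × 21/170 = 64.2 A.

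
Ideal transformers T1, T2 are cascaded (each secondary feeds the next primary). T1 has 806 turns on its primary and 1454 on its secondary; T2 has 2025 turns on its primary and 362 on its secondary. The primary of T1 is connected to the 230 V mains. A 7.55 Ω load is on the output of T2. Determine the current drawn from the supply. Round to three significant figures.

After T1: V = 230.00 × 1454/806 = 414.91 V.
After T2: V = 414.91 × 362/2025 = 74.172 V.
I_load = 74.172/7.55 = 9.8241 A, so P_out = 74.172 × 9.8241 = 728.68 W.
All ideal ⇒ P_in = P_out, so I_supply = 728.68/230 = 3.17 A.

I_supply ≈ 3.17 A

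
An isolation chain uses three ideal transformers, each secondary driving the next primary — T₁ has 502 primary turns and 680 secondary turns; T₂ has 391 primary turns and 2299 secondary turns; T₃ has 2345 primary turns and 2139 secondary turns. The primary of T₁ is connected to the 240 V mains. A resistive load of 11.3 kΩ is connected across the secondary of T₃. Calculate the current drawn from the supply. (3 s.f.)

Secondary of T₁: V = 240.00 × 680/502 = 325.10 V.
Secondary of T₂: V = 325.10 × 2299/391 = 1911.5 V.
Secondary of T₃: V = 1911.5 × 2139/2345 = 1743.6 V.
I_load = 1743.6/11300 = 0.15430 A, so P_out = 1743.6 × 0.15430 = 269.04 W.
All ideal ⇒ P_in = P_out, so I_supply = 269.04/240 = 1.12 A.

I_supply ≈ 1.12 A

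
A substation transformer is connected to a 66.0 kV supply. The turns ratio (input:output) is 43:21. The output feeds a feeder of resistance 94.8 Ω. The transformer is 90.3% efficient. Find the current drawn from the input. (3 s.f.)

I_in ≈ 184 A

V_out = 66000 × 21/43 = 32233 V.
I_out = V_out/R = 32233/94.8 = 340.01 A.
P_out = V_out I_out = 32233 × 340.01 = 1.0959×10^7 W.
P_in = P_out/η = 1.0959×10^7/0.903 = 1.2137×10^7 W.
I_in = P_in/V_in = 1.2137×10^7/66000 = 184 A.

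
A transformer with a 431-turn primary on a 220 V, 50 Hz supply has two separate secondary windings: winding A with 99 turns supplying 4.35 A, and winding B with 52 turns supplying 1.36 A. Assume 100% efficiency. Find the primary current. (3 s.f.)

V_A = 220 × 99/431 = 50.534 V; V_B = 220 × 52/431 = 26.543 V.
P_out = V_A I_A + V_B I_B = 50.534×4.35 + 26.543×1.36 = 219.82 + 36.098 = 255.92 W.
Ideal ⇒ P_in = P_out, so I_p = P_out/V_p = 255.92/220 = 1.16 A.

I_p ≈ 1.16 A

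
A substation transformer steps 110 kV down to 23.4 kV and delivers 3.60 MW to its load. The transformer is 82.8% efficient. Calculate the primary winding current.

I_p ≈ 39.5 A

P_in = P_out/η = 3.60×10^6/0.828 = 4.3478×10^6 W.
I_p = P_in/V_p = 4.3478×10^6/110000 = 39.5 A.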